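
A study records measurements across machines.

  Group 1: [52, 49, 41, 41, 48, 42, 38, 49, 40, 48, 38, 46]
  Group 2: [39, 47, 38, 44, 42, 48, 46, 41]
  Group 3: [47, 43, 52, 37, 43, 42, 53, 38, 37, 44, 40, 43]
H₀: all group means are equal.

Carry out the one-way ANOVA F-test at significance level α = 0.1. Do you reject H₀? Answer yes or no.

reject H₀: no

Group means [44.33, 43.12, 43.25], grand mean 43.625
SSB = Σnᵢ(x̄ᵢ−x̄)² = 9.708; SSW = ΣΣ(x−x̄ᵢ)² = 659.792
MSB = 9.708/2 = 4.8542; MSW = 659.792/29 = 22.7514
F = MSB/MSW = 0.2134
df = (2, 29)
p-value (upper-tail) = 0.80912
At α=0.1: p ≥ α → fail to reject H₀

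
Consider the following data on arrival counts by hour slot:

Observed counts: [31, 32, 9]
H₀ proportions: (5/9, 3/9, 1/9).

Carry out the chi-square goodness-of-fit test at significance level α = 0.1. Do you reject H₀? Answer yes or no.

reject H₀: yes

n = 72; E_i = n·p_i = [40.00, 24.00, 8.00]
χ² = (31−40.00)²/40.00 + (32−24.00)²/24.00 + (9−8.00)²/8.00 = 4.8167
df = 2
p-value (upper-tail) = 0.08997
At α=0.1: p < α → reject H₀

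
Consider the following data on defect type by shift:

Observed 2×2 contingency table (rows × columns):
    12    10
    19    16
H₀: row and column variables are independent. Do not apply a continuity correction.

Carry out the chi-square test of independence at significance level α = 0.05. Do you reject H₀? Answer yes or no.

Row totals [22, 35], col totals [31, 26], n=57
χ² = (12−11.96)²/11.96 + (10−10.04)²/10.04 + (19−19.04)²/19.04 + (16−15.96)²/15.96 = 0.0004
df = 1
p-value (upper-tail) = 0.98471
At α=0.05: p ≥ α → fail to reject H₀

reject H₀: no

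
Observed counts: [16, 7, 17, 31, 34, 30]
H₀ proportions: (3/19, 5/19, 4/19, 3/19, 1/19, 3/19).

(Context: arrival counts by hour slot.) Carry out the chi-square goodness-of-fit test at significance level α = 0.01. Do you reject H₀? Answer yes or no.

n = 135; E_i = n·p_i = [21.32, 35.53, 28.42, 21.32, 7.11, 21.32]
χ² = (16−21.32)²/21.32 + (7−35.53)²/35.53 + (17−28.42)²/28.42 + (31−21.32)²/21.32 + (34−7.11)²/7.11 + (30−21.32)²/21.32 = 138.5601
df = 5
p-value (upper-tail) = 0.00000
At α=0.01: p < α → reject H₀

reject H₀: yes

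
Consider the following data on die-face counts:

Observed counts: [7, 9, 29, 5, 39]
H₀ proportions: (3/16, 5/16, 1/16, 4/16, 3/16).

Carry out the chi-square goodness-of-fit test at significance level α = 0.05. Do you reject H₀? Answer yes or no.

reject H₀: yes

n = 89; E_i = n·p_i = [16.69, 27.81, 5.56, 22.25, 16.69]
χ² = (7−16.69)²/16.69 + (9−27.81)²/27.81 + (29−5.56)²/5.56 + (5−22.25)²/22.25 + (39−16.69)²/16.69 = 160.3094
df = 4
p-value (upper-tail) = 0.00000
At α=0.05: p < α → reject H₀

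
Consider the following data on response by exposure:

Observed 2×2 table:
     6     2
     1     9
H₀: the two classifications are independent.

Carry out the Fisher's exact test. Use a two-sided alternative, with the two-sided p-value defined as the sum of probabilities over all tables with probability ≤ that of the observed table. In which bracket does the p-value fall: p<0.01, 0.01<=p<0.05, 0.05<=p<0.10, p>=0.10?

Margins: r₁=8, r₂=10, c₁=7, c₂=11, n=18
p_obs = C(8,6)·C(10,1)/C(18,7); sum pmf over tables with pmf ≤ p_obs
p-value (two-sided) = 0.01282
→ bracket: 0.01<=p<0.05

p-value bracket: 0.01<=p<0.05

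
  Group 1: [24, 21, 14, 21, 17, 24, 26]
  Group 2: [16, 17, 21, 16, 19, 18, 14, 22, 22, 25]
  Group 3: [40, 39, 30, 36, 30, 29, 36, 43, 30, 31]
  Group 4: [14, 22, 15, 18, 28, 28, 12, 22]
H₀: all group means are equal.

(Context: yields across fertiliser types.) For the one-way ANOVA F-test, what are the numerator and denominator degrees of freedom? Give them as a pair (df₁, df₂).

k = 4 groups, N = 35 total
df = (k−1, N−k) = (4−1, 35−4) = (3, 31)

degrees of freedom = [3, 31]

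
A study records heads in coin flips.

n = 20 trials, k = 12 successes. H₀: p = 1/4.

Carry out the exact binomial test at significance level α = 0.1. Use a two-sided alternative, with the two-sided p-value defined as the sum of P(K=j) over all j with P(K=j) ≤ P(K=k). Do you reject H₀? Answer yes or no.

Exact binomial: n=20, k=12, p₀=1/4=0.2500
P(X=j) = C(n,j)·p₀^j·(1−p₀)^(n−j); p = Σ P(X=j) over j with P(X=j) ≤ P(X=12)
p-value (two-sided) = 0.00094
At α=0.1: p < α → reject H₀

reject H₀: yes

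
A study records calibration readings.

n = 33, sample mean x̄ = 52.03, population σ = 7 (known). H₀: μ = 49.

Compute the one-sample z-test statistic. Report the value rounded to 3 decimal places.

SE = σ/√n = 7/√33 = 1.2185
z = (x̄−μ₀)/SE = (52.03−49)/1.2185 = 2.4866

test statistic = 2.487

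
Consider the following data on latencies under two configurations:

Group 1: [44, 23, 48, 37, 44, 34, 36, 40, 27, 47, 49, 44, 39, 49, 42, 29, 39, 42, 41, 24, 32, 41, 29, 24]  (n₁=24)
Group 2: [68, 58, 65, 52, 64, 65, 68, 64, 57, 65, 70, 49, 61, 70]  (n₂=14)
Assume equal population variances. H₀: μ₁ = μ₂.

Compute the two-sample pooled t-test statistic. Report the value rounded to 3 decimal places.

x̄₁=37.667, s₁=8.186, n₁=24
x̄₂=62.571, s₂=6.454, n₂=14
s_p² = [23·8.186² + 13·6.454²]/36 = 57.8545
SE = √(s_p²·(1/24+1/14)) = 2.5579
t = (37.667−62.571)/2.5579 = -9.7362
df = 36

test statistic = -9.736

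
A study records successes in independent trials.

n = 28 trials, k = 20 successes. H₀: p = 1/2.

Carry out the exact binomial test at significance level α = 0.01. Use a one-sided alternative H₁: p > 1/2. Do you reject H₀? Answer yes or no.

Exact binomial: n=28, k=20, p₀=1/2=0.5000
P(X≥20) from Σ C(n,i)·p₀^i·(1−p₀)^(n−i)
p-value (one-sided, H₁ greater) = 0.01785
At α=0.01: p ≥ α → fail to reject H₀

reject H₀: no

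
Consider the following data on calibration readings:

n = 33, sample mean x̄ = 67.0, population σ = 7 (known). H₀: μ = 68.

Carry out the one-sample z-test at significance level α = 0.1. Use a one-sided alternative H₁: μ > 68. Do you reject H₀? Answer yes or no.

SE = σ/√n = 7/√33 = 1.2185
z = (x̄−μ₀)/SE = (67.0−68)/1.2185 = -0.8207
p-value (one-sided, H₁ greater) = 0.79408
At α=0.1: p ≥ α → fail to reject H₀

reject H₀: no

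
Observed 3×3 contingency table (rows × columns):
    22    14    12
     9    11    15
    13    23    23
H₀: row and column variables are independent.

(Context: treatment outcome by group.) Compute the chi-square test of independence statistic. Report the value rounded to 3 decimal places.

test statistic = 8.328

Row totals [48, 35, 59], col totals [44, 48, 50], n=142
χ² = (22−14.87)²/14.87 + (14−16.23)²/16.23 + (12−16.90)²/16.90 + (9−10.85)²/10.85 + (11−11.83)²/11.83 + (15−12.32)²/12.32 + (13−18.28)²/18.28 + (23−19.94)²/19.94 + (23−20.77)²/20.77 = 8.3276
df = 4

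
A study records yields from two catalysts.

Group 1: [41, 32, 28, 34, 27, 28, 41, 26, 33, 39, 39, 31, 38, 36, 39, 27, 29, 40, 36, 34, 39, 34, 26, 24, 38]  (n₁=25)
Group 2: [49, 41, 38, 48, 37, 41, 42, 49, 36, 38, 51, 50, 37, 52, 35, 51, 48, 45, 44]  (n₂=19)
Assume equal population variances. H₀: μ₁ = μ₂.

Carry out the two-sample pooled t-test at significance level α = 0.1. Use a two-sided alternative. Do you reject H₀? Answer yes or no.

reject H₀: yes

x̄₁=33.560, s₁=5.424, n₁=25
x̄₂=43.789, s₂=5.855, n₂=19
s_p² = [24·5.424² + 18·5.855²]/42 = 31.5076
SE = √(s_p²·(1/25+1/19)) = 1.7084
t = (33.560−43.789)/1.7084 = -5.9878
df = 42
p-value (two-sided) = 0.00000
At α=0.1: p < α → reject H₀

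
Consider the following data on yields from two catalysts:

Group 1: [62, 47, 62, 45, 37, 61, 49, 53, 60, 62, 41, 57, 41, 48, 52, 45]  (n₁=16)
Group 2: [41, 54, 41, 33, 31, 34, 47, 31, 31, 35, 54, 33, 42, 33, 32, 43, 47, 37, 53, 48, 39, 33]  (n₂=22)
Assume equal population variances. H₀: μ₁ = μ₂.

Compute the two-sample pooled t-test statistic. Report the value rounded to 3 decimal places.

x̄₁=51.375, s₁=8.484, n₁=16
x̄₂=39.636, s₂=7.895, n₂=22
s_p² = [15·8.484² + 21·7.895²]/36 = 66.3567
SE = √(s_p²·(1/16+1/22)) = 2.6765
t = (51.375−39.636)/2.6765 = 4.3859
df = 36

test statistic = 4.386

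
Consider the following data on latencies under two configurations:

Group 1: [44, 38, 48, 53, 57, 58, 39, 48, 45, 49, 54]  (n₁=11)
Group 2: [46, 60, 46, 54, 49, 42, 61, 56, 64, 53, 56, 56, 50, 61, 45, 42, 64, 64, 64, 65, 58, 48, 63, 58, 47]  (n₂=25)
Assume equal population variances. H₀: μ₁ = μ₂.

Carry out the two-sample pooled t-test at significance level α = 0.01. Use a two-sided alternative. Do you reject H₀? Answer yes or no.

x̄₁=48.455, s₁=6.684, n₁=11
x̄₂=54.880, s₂=7.596, n₂=25
s_p² = [10·6.684² + 24·7.596²]/34 = 53.8637
SE = √(s_p²·(1/11+1/25)) = 2.6554
t = (48.455−54.880)/2.6554 = -2.4198
df = 34
p-value (two-sided) = 0.02103
At α=0.01: p ≥ α → fail to reject H₀

reject H₀: no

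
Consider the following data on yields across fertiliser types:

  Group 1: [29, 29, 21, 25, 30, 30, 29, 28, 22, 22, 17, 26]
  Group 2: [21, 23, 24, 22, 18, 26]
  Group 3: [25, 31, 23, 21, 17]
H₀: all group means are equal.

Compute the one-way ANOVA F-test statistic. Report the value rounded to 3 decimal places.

Group means [25.67, 22.33, 23.40], grand mean 24.304
SSB = Σnᵢ(x̄ᵢ−x̄)² = 49.670; SSW = ΣΣ(x−x̄ᵢ)² = 345.200
MSB = 49.670/2 = 24.8348; MSW = 345.200/20 = 17.2600
F = MSB/MSW = 1.4389
df = (2, 20)

test statistic = 1.439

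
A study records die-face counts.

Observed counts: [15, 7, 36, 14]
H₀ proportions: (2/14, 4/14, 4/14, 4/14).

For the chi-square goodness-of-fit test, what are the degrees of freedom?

degrees of freedom = 3

df = k − 1 = 4 − 1 = 3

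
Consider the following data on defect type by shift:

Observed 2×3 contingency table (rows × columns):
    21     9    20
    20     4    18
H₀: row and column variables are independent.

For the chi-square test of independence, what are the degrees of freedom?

degrees of freedom = 2

df = (r−1)(c−1) = (2−1)·(3−1) = 2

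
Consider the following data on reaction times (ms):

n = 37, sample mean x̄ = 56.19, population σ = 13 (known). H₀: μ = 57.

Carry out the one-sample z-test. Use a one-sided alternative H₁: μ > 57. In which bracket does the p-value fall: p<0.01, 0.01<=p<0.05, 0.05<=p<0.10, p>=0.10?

p-value bracket: p>=0.10

SE = σ/√n = 13/√37 = 2.1372
z = (x̄−μ₀)/SE = (56.19−57)/2.1372 = -0.3790
p-value (one-sided, H₁ greater) = 0.64766
→ bracket: p>=0.10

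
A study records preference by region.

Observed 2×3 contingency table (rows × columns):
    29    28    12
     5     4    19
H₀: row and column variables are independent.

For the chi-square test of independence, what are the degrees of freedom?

degrees of freedom = 2

df = (r−1)(c−1) = (2−1)·(3−1) = 2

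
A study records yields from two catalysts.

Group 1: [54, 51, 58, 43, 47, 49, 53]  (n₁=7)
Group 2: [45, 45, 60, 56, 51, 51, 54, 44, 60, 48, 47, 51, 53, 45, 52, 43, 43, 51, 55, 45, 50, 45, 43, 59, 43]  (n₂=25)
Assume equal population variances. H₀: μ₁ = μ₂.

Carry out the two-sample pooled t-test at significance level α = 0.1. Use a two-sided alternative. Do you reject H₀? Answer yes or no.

reject H₀: no

x̄₁=50.714, s₁=4.923, n₁=7
x̄₂=49.560, s₂=5.553, n₂=25
s_p² = [6·4.923² + 24·5.553²]/30 = 29.5196
SE = √(s_p²·(1/7+1/25)) = 2.3233
t = (50.714−49.560)/2.3233 = 0.4968
df = 30
p-value (two-sided) = 0.62293
At α=0.1: p ≥ α → fail to reject H₀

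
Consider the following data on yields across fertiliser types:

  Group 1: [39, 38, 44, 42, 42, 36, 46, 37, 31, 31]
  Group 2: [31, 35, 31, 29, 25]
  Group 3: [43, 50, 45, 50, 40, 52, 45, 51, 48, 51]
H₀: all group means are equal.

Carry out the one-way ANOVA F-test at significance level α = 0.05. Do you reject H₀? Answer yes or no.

Group means [38.60, 30.20, 47.50], grand mean 40.480
SSB = Σnᵢ(x̄ᵢ−x̄)² = 1056.540; SSW = ΣΣ(x−x̄ᵢ)² = 431.700
MSB = 1056.540/2 = 528.2700; MSW = 431.700/22 = 19.6227
F = MSB/MSW = 26.9213
df = (2, 22)
p-value (upper-tail) = 0.00000
At α=0.05: p < α → reject H₀

reject H₀: yes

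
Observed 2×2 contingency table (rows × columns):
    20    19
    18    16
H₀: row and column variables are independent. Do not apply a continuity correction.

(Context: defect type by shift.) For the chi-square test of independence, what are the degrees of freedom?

df = (r−1)(c−1) = (2−1)·(2−1) = 1

degrees of freedom = 1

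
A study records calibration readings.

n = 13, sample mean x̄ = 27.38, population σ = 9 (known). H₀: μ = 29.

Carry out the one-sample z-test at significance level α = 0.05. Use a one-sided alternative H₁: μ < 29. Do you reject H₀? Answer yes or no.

reject H₀: no

SE = σ/√n = 9/√13 = 2.4962
z = (x̄−μ₀)/SE = (27.38−29)/2.4962 = -0.6490
p-value (one-sided, H₁ less) = 0.25817
At α=0.05: p ≥ α → fail to reject H₀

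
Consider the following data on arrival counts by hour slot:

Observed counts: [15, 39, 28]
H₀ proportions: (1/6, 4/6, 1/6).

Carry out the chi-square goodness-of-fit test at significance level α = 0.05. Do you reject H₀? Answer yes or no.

n = 82; E_i = n·p_i = [13.67, 54.67, 13.67]
χ² = (15−13.67)²/13.67 + (39−54.67)²/54.67 + (28−13.67)²/13.67 = 19.6524
df = 2
p-value (upper-tail) = 0.00005
At α=0.05: p < α → reject H₀

reject H₀: yes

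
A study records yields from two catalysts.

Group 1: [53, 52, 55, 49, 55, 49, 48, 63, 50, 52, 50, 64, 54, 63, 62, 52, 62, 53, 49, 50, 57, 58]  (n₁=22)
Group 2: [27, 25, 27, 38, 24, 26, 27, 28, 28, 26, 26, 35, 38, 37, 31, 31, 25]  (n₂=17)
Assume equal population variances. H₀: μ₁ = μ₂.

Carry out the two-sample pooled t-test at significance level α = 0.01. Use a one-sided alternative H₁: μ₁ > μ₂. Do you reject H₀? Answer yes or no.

x̄₁=54.545, s₁=5.271, n₁=22
x̄₂=29.353, s₂=4.782, n₂=17
s_p² = [21·5.271² + 16·4.782²]/37 = 25.6578
SE = √(s_p²·(1/22+1/17)) = 1.6357
t = (54.545−29.353)/1.6357 = 15.4016
df = 37
p-value (one-sided, H₁ greater) = 0.00000
At α=0.01: p < α → reject H₀

reject H₀: yes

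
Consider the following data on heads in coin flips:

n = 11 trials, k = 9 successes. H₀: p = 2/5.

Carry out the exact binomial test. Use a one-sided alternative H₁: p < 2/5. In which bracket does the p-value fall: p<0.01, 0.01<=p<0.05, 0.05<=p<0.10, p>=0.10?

Exact binomial: n=11, k=9, p₀=2/5=0.4000
P(X≤9) from Σ C(n,i)·p₀^i·(1−p₀)^(n−i)
p-value (one-sided, H₁ less) = 0.99927
→ bracket: p>=0.10

p-value bracket: p>=0.10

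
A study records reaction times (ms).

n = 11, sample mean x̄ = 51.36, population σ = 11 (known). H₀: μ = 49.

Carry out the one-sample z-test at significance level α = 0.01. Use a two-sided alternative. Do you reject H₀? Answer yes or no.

reject H₀: no

SE = σ/√n = 11/√11 = 3.3166
z = (x̄−μ₀)/SE = (51.36−49)/3.3166 = 0.7116
p-value (two-sided) = 0.47673
At α=0.01: p ≥ α → fail to reject H₀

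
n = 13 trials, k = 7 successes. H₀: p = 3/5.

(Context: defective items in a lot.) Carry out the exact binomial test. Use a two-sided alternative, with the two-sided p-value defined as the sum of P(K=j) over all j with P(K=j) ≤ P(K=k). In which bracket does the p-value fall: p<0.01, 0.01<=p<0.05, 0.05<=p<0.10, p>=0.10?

p-value bracket: p>=0.10

Exact binomial: n=13, k=7, p₀=3/5=0.6000
P(X=j) = C(n,j)·p₀^j·(1−p₀)^(n−j); p = Σ P(X=j) over j with P(X=j) ≤ P(X=7)
p-value (two-sided) = 0.77865
→ bracket: p>=0.10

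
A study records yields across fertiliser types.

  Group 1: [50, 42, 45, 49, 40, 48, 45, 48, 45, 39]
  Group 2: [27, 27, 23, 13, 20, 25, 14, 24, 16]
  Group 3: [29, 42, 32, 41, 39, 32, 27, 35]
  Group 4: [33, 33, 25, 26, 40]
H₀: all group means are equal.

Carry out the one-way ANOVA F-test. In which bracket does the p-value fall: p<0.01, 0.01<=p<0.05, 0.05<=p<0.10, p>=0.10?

p-value bracket: p<0.01

Group means [45.10, 21.00, 34.62, 31.40], grand mean 33.562
SSB = Σnᵢ(x̄ᵢ−x̄)² = 2783.900; SSW = ΣΣ(x−x̄ᵢ)² = 735.975
MSB = 2783.900/3 = 927.9667; MSW = 735.975/28 = 26.2848
F = MSB/MSW = 35.3043
df = (3, 28)
p-value (upper-tail) = 0.00000
→ bracket: p<0.01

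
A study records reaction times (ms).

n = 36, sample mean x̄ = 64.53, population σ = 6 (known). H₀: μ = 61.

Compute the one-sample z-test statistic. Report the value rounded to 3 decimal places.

SE = σ/√n = 6/√36 = 1.0000
z = (x̄−μ₀)/SE = (64.53−61)/1.0000 = 3.5300

test statistic = 3.530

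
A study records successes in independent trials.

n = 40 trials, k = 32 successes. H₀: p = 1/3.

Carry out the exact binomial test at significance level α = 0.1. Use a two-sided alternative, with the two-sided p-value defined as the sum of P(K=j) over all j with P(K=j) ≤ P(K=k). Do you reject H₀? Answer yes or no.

reject H₀: yes

Exact binomial: n=40, k=32, p₀=1/3=0.3333
P(X=j) = C(n,j)·p₀^j·(1−p₀)^(n−j); p = Σ P(X=j) over j with P(X=j) ≤ P(X=32)
p-value (two-sided) = 0.00000
At α=0.1: p < α → reject H₀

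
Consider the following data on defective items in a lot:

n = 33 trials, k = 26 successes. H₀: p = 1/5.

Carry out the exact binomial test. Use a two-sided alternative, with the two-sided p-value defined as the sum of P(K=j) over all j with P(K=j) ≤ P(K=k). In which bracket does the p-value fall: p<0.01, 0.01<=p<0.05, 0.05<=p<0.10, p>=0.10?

p-value bracket: p<0.01

Exact binomial: n=33, k=26, p₀=1/5=0.2000
P(X=j) = C(n,j)·p₀^j·(1−p₀)^(n−j); p = Σ P(X=j) over j with P(X=j) ≤ P(X=26)
p-value (two-sided) = 0.00000
→ bracket: p<0.01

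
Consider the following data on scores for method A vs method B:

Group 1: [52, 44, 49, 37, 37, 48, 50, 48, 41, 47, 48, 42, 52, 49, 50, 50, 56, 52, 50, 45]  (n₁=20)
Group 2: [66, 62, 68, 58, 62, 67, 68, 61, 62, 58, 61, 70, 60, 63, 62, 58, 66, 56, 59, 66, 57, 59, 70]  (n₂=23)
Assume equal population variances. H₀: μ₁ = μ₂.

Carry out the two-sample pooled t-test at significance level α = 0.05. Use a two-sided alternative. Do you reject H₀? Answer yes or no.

reject H₀: yes

x̄₁=47.350, s₁=4.998, n₁=20
x̄₂=62.565, s₂=4.262, n₂=23
s_p² = [19·4.998² + 22·4.262²]/41 = 21.3220
SE = √(s_p²·(1/20+1/23)) = 1.4118
t = (47.350−62.565)/1.4118 = -10.7773
df = 41
p-value (two-sided) = 0.00000
At α=0.05: p < α → reject H₀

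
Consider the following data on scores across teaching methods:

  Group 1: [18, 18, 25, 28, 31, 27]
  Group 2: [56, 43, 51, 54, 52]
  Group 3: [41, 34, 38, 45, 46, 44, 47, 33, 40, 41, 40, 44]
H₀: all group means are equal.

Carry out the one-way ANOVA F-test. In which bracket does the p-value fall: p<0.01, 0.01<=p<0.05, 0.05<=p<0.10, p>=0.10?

Group means [24.50, 51.20, 41.08], grand mean 38.957
SSB = Σnᵢ(x̄ᵢ−x̄)² = 2057.740; SSW = ΣΣ(x−x̄ᵢ)² = 463.217
MSB = 2057.740/2 = 1028.8699; MSW = 463.217/20 = 23.1608
F = MSB/MSW = 44.4228
df = (2, 20)
p-value (upper-tail) = 0.00000
→ bracket: p<0.01

p-value bracket: p<0.01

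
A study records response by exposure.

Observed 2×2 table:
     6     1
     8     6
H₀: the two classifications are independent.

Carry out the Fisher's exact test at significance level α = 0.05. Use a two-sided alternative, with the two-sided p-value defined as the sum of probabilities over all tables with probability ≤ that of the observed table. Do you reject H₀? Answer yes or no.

reject H₀: no

Margins: r₁=7, r₂=14, c₁=14, c₂=7, n=21
p_obs = C(7,6)·C(14,8)/C(21,14); sum pmf over tables with pmf ≤ p_obs
p-value (two-sided) = 0.33714
At α=0.05: p ≥ α → fail to reject H₀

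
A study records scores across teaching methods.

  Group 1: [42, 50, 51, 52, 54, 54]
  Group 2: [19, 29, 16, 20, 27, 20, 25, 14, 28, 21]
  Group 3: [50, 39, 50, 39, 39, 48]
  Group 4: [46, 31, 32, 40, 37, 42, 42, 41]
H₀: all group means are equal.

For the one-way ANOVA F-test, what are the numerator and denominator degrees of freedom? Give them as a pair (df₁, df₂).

k = 4 groups, N = 30 total
df = (k−1, N−k) = (4−1, 30−4) = (3, 26)

degrees of freedom = [3, 26]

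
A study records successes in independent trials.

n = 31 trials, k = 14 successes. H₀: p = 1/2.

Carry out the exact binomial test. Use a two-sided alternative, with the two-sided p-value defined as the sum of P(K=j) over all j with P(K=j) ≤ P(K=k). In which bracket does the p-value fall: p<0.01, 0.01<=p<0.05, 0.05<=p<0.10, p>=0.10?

p-value bracket: p>=0.10

Exact binomial: n=31, k=14, p₀=1/2=0.5000
P(X=j) = C(n,j)·p₀^j·(1−p₀)^(n−j); p = Σ P(X=j) over j with P(X=j) ≤ P(X=14)
p-value (two-sided) = 0.72010
→ bracket: p>=0.10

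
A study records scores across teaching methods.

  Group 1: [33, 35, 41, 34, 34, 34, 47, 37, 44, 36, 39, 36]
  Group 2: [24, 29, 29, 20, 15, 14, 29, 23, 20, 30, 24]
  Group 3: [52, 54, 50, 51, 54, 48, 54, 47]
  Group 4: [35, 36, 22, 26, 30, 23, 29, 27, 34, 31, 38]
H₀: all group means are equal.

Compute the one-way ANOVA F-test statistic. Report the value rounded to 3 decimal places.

test statistic = 57.229

Group means [37.50, 23.36, 51.25, 30.09], grand mean 34.476
SSB = Σnᵢ(x̄ᵢ−x̄)² = 3930.522; SSW = ΣΣ(x−x̄ᵢ)² = 869.955
MSB = 3930.522/3 = 1310.1739; MSW = 869.955/38 = 22.8935
F = MSB/MSW = 57.2290
df = (3, 38)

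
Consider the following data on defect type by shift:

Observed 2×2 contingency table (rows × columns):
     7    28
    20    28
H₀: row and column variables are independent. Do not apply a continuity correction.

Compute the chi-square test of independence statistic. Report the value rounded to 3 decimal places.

Row totals [35, 48], col totals [27, 56], n=83
χ² = (7−11.39)²/11.39 + (28−23.61)²/23.61 + (20−15.61)²/15.61 + (28−32.39)²/32.39 = 4.3293
df = 1

test statistic = 4.329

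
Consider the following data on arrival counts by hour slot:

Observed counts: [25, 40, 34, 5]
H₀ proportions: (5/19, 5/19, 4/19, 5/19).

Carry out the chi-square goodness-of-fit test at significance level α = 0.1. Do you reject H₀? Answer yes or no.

n = 104; E_i = n·p_i = [27.37, 27.37, 21.89, 27.37]
χ² = (25−27.37)²/27.37 + (40−27.37)²/27.37 + (34−21.89)²/21.89 + (5−27.37)²/27.37 = 31.0096
df = 3
p-value (upper-tail) = 0.00000
At α=0.1: p < α → reject H₀

reject H₀: yes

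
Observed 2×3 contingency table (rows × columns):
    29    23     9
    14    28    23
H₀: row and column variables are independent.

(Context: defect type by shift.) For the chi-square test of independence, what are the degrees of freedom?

degrees of freedom = 2

df = (r−1)(c−1) = (2−1)·(3−1) = 2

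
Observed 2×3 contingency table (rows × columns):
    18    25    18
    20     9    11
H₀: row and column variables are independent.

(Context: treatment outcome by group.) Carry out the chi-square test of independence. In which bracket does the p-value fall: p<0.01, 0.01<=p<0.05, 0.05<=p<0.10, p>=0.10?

Row totals [61, 40], col totals [38, 34, 29], n=101
χ² = (18−22.95)²/22.95 + (25−20.53)²/20.53 + (18−17.51)²/17.51 + (20−15.05)²/15.05 + (9−13.47)²/13.47 + (11−11.49)²/11.49 = 5.1820
df = 2
p-value (upper-tail) = 0.07494
→ bracket: 0.05<=p<0.10

p-value bracket: 0.05<=p<0.10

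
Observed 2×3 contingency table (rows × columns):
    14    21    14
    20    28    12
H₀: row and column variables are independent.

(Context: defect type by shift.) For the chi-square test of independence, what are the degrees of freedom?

df = (r−1)(c−1) = (2−1)·(3−1) = 2

degrees of freedom = 2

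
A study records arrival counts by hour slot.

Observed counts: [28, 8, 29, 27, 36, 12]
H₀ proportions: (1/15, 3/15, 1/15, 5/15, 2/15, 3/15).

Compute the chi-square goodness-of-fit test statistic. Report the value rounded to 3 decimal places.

n = 140; E_i = n·p_i = [9.33, 28.00, 9.33, 46.67, 18.67, 28.00]
χ² = (28−9.33)²/9.33 + (8−28.00)²/28.00 + (29−9.33)²/9.33 + (27−46.67)²/46.67 + (36−18.67)²/18.67 + (12−28.00)²/28.00 = 126.5857
df = 5

test statistic = 126.586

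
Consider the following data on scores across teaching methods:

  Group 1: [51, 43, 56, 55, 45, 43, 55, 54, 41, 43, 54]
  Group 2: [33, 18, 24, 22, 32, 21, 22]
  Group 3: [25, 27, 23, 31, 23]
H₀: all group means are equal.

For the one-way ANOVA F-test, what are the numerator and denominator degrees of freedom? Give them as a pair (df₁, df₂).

degrees of freedom = [2, 20]

k = 3 groups, N = 23 total
df = (k−1, N−k) = (3−1, 23−3) = (2, 20)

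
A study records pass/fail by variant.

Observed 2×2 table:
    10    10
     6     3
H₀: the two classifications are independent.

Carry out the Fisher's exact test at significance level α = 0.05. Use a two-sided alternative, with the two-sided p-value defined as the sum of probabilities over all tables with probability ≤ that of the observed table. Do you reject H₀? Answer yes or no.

Margins: r₁=20, r₂=9, c₁=16, c₂=13, n=29
p_obs = C(20,10)·C(9,6)/C(29,16); sum pmf over tables with pmf ≤ p_obs
p-value (two-sided) = 0.45427
At α=0.05: p ≥ α → fail to reject H₀

reject H₀: no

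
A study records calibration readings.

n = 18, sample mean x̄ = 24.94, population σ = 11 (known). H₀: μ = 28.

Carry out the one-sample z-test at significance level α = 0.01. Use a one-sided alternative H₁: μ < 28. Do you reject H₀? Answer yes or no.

SE = σ/√n = 11/√18 = 2.5927
z = (x̄−μ₀)/SE = (24.94−28)/2.5927 = -1.1802
p-value (one-sided, H₁ less) = 0.11896
At α=0.01: p ≥ α → fail to reject H₀

reject H₀: no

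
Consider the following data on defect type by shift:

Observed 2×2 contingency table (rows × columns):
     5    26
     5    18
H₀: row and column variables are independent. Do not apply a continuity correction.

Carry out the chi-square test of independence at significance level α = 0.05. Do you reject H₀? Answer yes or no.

Row totals [31, 23], col totals [10, 44], n=54
χ² = (5−5.74)²/5.74 + (26−25.26)²/25.26 + (5−4.26)²/4.26 + (18−18.74)²/18.74 = 0.2754
df = 1
p-value (upper-tail) = 0.59973
At α=0.05: p ≥ α → fail to reject H₀

reject H₀: no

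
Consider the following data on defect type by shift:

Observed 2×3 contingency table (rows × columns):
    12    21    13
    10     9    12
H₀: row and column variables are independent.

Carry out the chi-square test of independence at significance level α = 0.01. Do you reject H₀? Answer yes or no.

Row totals [46, 31], col totals [22, 30, 25], n=77
χ² = (12−13.14)²/13.14 + (21−17.92)²/17.92 + (13−14.94)²/14.94 + (10−8.86)²/8.86 + (9−12.08)²/12.08 + (12−10.06)²/10.06 = 2.1826
df = 2
p-value (upper-tail) = 0.33579
At α=0.01: p ≥ α → fail to reject H₀

reject H₀: no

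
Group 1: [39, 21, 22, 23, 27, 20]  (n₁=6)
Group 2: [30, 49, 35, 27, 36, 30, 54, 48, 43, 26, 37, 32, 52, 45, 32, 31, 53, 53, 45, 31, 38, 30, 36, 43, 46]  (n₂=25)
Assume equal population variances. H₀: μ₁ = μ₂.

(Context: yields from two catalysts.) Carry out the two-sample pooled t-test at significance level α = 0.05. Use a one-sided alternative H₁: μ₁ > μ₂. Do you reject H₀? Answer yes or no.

reject H₀: no

x̄₁=25.333, s₁=7.118, n₁=6
x̄₂=39.280, s₂=8.989, n₂=25
s_p² = [5·7.118² + 24·8.989²]/29 = 75.5991
SE = √(s_p²·(1/6+1/25)) = 3.9527
t = (25.333−39.280)/3.9527 = -3.5284
df = 29
p-value (one-sided, H₁ greater) = 0.99929
At α=0.05: p ≥ α → fail to reject H₀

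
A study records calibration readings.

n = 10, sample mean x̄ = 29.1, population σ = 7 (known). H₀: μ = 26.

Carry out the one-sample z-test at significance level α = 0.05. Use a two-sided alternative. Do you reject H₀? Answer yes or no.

reject H₀: no

SE = σ/√n = 7/√10 = 2.2136
z = (x̄−μ₀)/SE = (29.1−26)/2.2136 = 1.4004
p-value (two-sided) = 0.16138
At α=0.05: p ≥ α → fail to reject H₀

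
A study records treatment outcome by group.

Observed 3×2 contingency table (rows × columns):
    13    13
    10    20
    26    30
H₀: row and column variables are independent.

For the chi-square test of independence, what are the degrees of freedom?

degrees of freedom = 2

df = (r−1)(c−1) = (3−1)·(2−1) = 2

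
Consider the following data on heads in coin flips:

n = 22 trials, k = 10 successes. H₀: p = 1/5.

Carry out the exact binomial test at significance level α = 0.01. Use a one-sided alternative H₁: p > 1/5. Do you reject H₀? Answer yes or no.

Exact binomial: n=22, k=10, p₀=1/5=0.2000
P(X≥10) from Σ C(n,i)·p₀^i·(1−p₀)^(n−i)
p-value (one-sided, H₁ greater) = 0.00614
At α=0.01: p < α → reject H₀

reject H₀: yes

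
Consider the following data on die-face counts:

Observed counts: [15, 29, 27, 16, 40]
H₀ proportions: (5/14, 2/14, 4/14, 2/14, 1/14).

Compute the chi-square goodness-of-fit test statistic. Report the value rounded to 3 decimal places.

n = 127; E_i = n·p_i = [45.36, 18.14, 36.29, 18.14, 9.07]
χ² = (15−45.36)²/45.36 + (29−18.14)²/18.14 + (27−36.29)²/36.29 + (16−18.14)²/18.14 + (40−9.07)²/9.07 = 134.8937
df = 4

test statistic = 134.894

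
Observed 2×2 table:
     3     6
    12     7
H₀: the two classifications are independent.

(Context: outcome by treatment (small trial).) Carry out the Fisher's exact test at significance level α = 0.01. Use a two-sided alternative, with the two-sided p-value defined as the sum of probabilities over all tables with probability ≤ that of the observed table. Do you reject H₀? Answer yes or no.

reject H₀: no

Margins: r₁=9, r₂=19, c₁=15, c₂=13, n=28
p_obs = C(9,3)·C(19,12)/C(28,15); sum pmf over tables with pmf ≤ p_obs
p-value (two-sided) = 0.22754
At α=0.01: p ≥ α → fail to reject H₀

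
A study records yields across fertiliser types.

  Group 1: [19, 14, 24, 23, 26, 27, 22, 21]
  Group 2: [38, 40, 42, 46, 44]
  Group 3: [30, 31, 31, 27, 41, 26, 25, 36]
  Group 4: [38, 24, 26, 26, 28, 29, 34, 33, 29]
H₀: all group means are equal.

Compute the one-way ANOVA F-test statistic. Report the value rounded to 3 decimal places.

test statistic = 20.460

Group means [22.00, 42.00, 30.88, 29.67], grand mean 30.000
SSB = Σnᵢ(x̄ᵢ−x̄)² = 1239.125; SSW = ΣΣ(x−x̄ᵢ)² = 524.875
MSB = 1239.125/3 = 413.0417; MSW = 524.875/26 = 20.1875
F = MSB/MSW = 20.4603
df = (3, 26)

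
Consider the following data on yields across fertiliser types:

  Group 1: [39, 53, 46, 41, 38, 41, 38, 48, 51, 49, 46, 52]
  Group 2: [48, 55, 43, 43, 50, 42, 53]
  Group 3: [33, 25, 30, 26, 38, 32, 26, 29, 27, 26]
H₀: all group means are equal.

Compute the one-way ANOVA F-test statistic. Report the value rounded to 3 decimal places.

test statistic = 37.520

Group means [45.17, 47.71, 29.20], grand mean 40.276
SSB = Σnᵢ(x̄ᵢ−x̄)² = 1901.098; SSW = ΣΣ(x−x̄ᵢ)² = 658.695
MSB = 1901.098/2 = 950.5489; MSW = 658.695/26 = 25.3344
F = MSB/MSW = 37.5200
df = (2, 26)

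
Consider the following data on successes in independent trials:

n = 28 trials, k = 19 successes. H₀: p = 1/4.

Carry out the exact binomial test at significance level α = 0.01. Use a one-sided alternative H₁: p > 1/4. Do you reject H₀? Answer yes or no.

reject H₀: yes

Exact binomial: n=28, k=19, p₀=1/4=0.2500
P(X≥19) from Σ C(n,i)·p₀^i·(1−p₀)^(n−i)
p-value (one-sided, H₁ greater) = 0.00000
At α=0.01: p < α → reject H₀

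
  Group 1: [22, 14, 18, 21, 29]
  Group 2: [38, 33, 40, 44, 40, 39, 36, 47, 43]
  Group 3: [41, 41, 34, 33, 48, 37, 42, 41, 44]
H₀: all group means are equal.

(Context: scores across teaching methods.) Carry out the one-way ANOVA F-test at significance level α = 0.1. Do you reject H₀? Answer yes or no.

reject H₀: yes

Group means [20.80, 40.00, 40.11], grand mean 35.870
SSB = Σnᵢ(x̄ᵢ−x̄)² = 1450.920; SSW = ΣΣ(x−x̄ᵢ)² = 447.689
MSB = 1450.920/2 = 725.4599; MSW = 447.689/20 = 22.3844
F = MSB/MSW = 32.4091
df = (2, 20)
p-value (upper-tail) = 0.00000
At α=0.1: p < α → reject H₀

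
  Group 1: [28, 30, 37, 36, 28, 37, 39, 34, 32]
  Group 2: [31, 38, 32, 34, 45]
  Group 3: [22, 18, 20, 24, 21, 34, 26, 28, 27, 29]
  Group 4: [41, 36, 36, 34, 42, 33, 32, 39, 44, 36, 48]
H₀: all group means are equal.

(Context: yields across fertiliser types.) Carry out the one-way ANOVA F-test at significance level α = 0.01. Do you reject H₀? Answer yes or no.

reject H₀: yes

Group means [33.44, 36.00, 24.90, 38.27], grand mean 32.886
SSB = Σnᵢ(x̄ᵢ−x̄)² = 1008.239; SSW = ΣΣ(x−x̄ᵢ)² = 727.304
MSB = 1008.239/3 = 336.0796; MSW = 727.304/31 = 23.4614
F = MSB/MSW = 14.3248
df = (3, 31)
p-value (upper-tail) = 0.00000
At α=0.01: p < α → reject H₀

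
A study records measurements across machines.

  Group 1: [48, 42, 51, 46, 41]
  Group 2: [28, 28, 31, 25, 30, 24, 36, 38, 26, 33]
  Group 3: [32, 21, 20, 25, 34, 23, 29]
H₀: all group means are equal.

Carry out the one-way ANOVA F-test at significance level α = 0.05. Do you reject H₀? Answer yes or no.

reject H₀: yes

Group means [45.60, 29.90, 26.29], grand mean 32.318
SSB = Σnᵢ(x̄ᵢ−x̄)² = 1195.244; SSW = ΣΣ(x−x̄ᵢ)² = 443.529
MSB = 1195.244/2 = 597.6221; MSW = 443.529/19 = 23.3436
F = MSB/MSW = 25.6011
df = (2, 19)
p-value (upper-tail) = 0.00000
At α=0.05: p < α → reject H₀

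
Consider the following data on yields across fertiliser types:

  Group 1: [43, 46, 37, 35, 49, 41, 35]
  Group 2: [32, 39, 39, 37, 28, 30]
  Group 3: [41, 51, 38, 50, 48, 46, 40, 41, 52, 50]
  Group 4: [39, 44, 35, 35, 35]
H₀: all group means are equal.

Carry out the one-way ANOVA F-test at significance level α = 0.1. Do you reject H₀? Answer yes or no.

Group means [40.86, 34.17, 45.70, 37.60], grand mean 40.571
SSB = Σnᵢ(x̄ᵢ−x̄)² = 553.867; SSW = ΣΣ(x−x̄ᵢ)² = 604.990
MSB = 553.867/3 = 184.6222; MSW = 604.990/24 = 25.2079
F = MSB/MSW = 7.3240
df = (3, 24)
p-value (upper-tail) = 0.00119
At α=0.1: p < α → reject H₀

reject H₀: yes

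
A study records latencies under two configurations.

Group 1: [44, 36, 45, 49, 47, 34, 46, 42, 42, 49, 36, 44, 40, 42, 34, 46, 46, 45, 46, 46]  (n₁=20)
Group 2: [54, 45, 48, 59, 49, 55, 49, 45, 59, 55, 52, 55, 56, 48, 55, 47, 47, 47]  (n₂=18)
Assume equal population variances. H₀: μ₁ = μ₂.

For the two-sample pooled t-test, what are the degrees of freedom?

degrees of freedom = 36

df = n₁ + n₂ − 2 = 20 + 18 − 2 = 36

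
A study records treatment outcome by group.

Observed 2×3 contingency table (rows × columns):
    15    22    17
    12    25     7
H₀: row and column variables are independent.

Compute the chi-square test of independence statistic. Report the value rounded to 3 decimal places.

Row totals [54, 44], col totals [27, 47, 24], n=98
χ² = (15−14.88)²/14.88 + (22−25.90)²/25.90 + (17−13.22)²/13.22 + (12−12.12)²/12.12 + (25−21.10)²/21.10 + (7−10.78)²/10.78 = 3.7097
df = 2

test statistic = 3.710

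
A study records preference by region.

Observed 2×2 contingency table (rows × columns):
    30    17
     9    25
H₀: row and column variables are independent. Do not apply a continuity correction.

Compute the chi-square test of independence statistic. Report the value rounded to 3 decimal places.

test statistic = 11.029

Row totals [47, 34], col totals [39, 42], n=81
χ² = (30−22.63)²/22.63 + (17−24.37)²/24.37 + (9−16.37)²/16.37 + (25−17.63)²/17.63 = 11.0292
df = 1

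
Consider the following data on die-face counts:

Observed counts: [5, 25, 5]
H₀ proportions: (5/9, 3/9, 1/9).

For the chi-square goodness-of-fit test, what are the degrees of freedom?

degrees of freedom = 2

df = k − 1 = 3 − 1 = 2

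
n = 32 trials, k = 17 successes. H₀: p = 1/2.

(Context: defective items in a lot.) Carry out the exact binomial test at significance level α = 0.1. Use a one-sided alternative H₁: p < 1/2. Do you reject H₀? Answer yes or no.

Exact binomial: n=32, k=17, p₀=1/2=0.5000
P(X≤17) from Σ C(n,i)·p₀^i·(1−p₀)^(n−i)
p-value (one-sided, H₁ less) = 0.70169
At α=0.1: p ≥ α → fail to reject H₀

reject H₀: no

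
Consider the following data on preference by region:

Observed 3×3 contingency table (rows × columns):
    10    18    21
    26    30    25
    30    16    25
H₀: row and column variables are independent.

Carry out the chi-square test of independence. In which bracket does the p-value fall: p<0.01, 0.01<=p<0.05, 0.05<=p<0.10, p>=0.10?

p-value bracket: 0.05<=p<0.10

Row totals [49, 81, 71], col totals [66, 64, 71], n=201
χ² = (10−16.09)²/16.09 + (18−15.60)²/15.60 + (21−17.31)²/17.31 + (26−26.60)²/26.60 + (30−25.79)²/25.79 + (25−28.61)²/28.61 + (30−23.31)²/23.31 + (16−22.61)²/22.61 + (25−25.08)²/25.08 = 8.4659
df = 4
p-value (upper-tail) = 0.07593
→ bracket: 0.05<=p<0.10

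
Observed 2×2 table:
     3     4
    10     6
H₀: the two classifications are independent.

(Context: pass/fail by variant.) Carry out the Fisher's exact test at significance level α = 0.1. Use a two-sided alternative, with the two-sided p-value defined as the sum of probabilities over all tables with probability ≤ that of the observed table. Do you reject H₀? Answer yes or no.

reject H₀: no

Margins: r₁=7, r₂=16, c₁=13, c₂=10, n=23
p_obs = C(7,3)·C(16,10)/C(23,13); sum pmf over tables with pmf ≤ p_obs
p-value (two-sided) = 0.65002
At α=0.1: p ≥ α → fail to reject H₀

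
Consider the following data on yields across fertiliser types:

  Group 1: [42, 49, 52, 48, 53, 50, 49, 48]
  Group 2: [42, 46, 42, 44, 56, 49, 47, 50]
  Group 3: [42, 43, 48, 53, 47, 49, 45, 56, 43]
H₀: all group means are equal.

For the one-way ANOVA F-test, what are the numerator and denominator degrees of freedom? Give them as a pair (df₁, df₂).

k = 3 groups, N = 25 total
df = (k−1, N−k) = (3−1, 25−3) = (2, 22)

degrees of freedom = [2, 22]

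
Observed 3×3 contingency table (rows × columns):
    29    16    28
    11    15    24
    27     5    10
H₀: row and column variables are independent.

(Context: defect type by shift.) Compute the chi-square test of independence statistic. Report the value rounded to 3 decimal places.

test statistic = 17.079

Row totals [73, 50, 42], col totals [67, 36, 62], n=165
χ² = (29−29.64)²/29.64 + (16−15.93)²/15.93 + (28−27.43)²/27.43 + (11−20.30)²/20.30 + (15−10.91)²/10.91 + (24−18.79)²/18.79 + (27−17.05)²/17.05 + (5−9.16)²/9.16 + (10−15.78)²/15.78 = 17.0786
df = 4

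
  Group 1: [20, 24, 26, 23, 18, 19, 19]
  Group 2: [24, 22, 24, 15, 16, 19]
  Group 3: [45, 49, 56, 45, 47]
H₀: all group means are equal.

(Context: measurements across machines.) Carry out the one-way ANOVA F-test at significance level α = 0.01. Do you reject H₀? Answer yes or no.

reject H₀: yes

Group means [21.29, 20.00, 48.40], grand mean 28.389
SSB = Σnᵢ(x̄ᵢ−x̄)² = 2777.649; SSW = ΣΣ(x−x̄ᵢ)² = 216.629
MSB = 2777.649/2 = 1388.8246; MSW = 216.629/15 = 14.4419
F = MSB/MSW = 96.1663
df = (2, 15)
p-value (upper-tail) = 0.00000
At α=0.01: p < α → reject H₀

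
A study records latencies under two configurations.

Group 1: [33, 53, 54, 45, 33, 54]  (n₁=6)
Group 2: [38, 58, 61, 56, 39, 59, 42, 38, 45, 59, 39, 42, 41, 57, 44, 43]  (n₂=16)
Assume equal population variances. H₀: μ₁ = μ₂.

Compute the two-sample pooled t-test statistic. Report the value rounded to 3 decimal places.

x̄₁=45.333, s₁=10.132, n₁=6
x̄₂=47.562, s₂=8.892, n₂=16
s_p² = [5·10.132² + 15·8.892²]/20 = 84.9635
SE = √(s_p²·(1/6+1/16)) = 4.4126
t = (45.333−47.562)/4.4126 = -0.5052
df = 20

test statistic = -0.505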